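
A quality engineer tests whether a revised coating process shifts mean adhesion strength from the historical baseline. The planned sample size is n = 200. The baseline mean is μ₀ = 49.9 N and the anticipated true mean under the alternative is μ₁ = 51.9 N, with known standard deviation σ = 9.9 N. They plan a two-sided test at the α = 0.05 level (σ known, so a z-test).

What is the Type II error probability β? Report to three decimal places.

β ≈ 0.185

Standardized effect: d = |μ₁ − μ₀| / σ = |51.9 − 49.9| / 9.9 = 0.2020
Noncentrality parameter: δ = d·√n = 0.2020 × √200 = 2.8570
Critical value for a two-sided test at α = 0.05: z_{α/2} = 1.960.
Power = Φ(δ − 1.960) + Φ(−δ − 1.960) = Φ(0.897) + Φ(-4.817) = 0.8151 + 0.0000 = 0.8152.
Type II error: β = 1 − power = 1 − 0.8152 = 0.1848.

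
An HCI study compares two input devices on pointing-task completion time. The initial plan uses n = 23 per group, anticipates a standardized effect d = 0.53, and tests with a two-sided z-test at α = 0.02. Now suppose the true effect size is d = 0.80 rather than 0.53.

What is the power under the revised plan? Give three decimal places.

With d = 0.80: δ = d·√(n/2) = 0.80 × √(23/2) = 2.7129. Critical value z_{0.01} = 2.326.
Revised power = Φ(δ − 2.326) + Φ(−δ − 2.326) = Φ(0.387) + Φ(-5.039) = 0.6505 + 0.0000 = 0.6505.

Power ≈ 0.650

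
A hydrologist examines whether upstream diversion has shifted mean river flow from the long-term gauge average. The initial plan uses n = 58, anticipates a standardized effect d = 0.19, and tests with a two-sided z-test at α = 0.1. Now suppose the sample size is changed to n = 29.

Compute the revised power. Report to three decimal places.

With n = 29: δ = d·√n = 0.19 × √29 = 1.0232. Critical value z_{0.05} = 1.645.
Revised power = Φ(δ − 1.645) + Φ(−δ − 1.645) = Φ(-0.622) + Φ(-2.668) = 0.2671 + 0.0038 = 0.2709.

Power ≈ 0.271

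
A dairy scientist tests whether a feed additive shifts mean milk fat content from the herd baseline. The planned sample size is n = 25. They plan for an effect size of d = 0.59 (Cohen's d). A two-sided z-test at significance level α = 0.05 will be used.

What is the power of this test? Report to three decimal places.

Power ≈ 0.839

Noncentrality parameter: δ = d·√n = 0.59 × √25 = 2.9500
Critical value for a two-sided test at α = 0.05: z_{α/2} = 1.960.
Power = Φ(δ − 1.960) + Φ(−δ − 1.960) = Φ(0.990) + Φ(-4.910) = 0.8389 + 0.0000 = 0.8389.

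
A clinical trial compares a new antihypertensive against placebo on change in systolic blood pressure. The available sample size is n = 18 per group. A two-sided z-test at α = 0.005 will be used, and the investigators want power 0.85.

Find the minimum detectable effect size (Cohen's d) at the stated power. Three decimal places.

Required noncentrality: δ = z_{0.0025} + z_{0.15} = 2.807 + 1.036 = 3.843.
(Lower-tail contribution to power is negligible for δ > 0.)
δ = d·√(n/2) ⇒ d = δ/√(n/2) = 3.843/√(18/2) = 1.2812.

d ≈ 1.281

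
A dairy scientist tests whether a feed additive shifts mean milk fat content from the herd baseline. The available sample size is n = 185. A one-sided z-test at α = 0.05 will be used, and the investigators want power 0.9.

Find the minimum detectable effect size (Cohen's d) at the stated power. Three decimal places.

d ≈ 0.215

Required noncentrality: δ = z_{0.05} + z_{0.10} = 1.645 + 1.282 = 2.926.
δ = d·√n ⇒ d = δ/√n = 2.926/√185 = 0.2152.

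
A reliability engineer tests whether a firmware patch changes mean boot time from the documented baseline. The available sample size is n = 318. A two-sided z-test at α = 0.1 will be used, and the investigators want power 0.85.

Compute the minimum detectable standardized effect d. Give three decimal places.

d ≈ 0.150

Required noncentrality: δ = z_{0.05} + z_{0.15} = 1.645 + 1.036 = 2.681.
(Lower-tail contribution to power is negligible for δ > 0.)
δ = d·√n ⇒ d = δ/√n = 2.681/√318 = 0.1504.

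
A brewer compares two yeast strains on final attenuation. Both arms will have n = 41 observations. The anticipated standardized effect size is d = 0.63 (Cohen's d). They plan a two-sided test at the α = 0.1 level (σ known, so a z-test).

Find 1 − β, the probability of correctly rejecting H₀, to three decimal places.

Power ≈ 0.886

Noncentrality parameter: λ = d·√(n/2) = 0.63 × √(41/2) = 2.8524
Critical value for a two-sided test at α = 0.1: z_{α/2} = 1.645.
Power = Φ(λ − 1.645) + Φ(−λ − 1.645) = Φ(1.208) + Φ(-4.497) = 0.8864 + 0.0000 = 0.8864.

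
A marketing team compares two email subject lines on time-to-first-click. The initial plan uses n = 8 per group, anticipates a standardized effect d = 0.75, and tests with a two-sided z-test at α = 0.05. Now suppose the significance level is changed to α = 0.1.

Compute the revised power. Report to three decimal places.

δ = d·√(n/2) = 0.75 × √(8/2) = 1.5000 (unchanged). New critical value: z_{0.05} = 1.645.
Revised power = Φ(δ − 1.645) + Φ(−δ − 1.645) = Φ(-0.145) + Φ(-3.145) = 0.4424 + 0.0008 = 0.4432.

Power ≈ 0.443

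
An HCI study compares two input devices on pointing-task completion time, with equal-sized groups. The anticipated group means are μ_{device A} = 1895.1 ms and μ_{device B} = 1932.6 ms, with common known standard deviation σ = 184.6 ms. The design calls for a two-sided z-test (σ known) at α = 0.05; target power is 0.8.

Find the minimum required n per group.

Standardized effect: d = |μ_{device A} − μ_{device B}| / σ = |1895.1 − 1932.6| / 184.6 = 0.2031
For power 0.8 need Φ(δ − z_{0.025}) = 0.8, so δ = z_{0.025} + z_{0.20} = 1.960 + 0.842 = 2.802.
(The Φ(−δ − z_{α/2}) term is vanishingly small for δ > 0 and is dropped in the standard sample-size formula.)
δ = d·√(n/2) ⇒ n = 2(δ/d)² = 2 × (2.802 / 0.2031)² = 380.40.
Round up to the next whole unit.

n = 381 per group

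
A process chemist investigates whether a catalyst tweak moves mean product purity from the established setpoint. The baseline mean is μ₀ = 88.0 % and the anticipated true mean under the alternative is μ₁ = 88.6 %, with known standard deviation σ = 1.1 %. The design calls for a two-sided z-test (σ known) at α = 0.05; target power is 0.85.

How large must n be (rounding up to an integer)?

n = 31

Standardized effect: d = |μ₁ − μ₀| / σ = |88.6 − 88.0| / 1.1 = 0.5455
For power 0.85 need Φ(δ − z_{0.025}) = 0.85, so δ = z_{0.025} + z_{0.15} = 1.960 + 1.036 = 2.996.
(Ignoring the negligible lower-tail rejection probability gives the usual closed-form inversion.)
δ = d·√n ⇒ n = (δ/d)² = (2.996 / 0.5455)² = 30.18.
Round up to the next whole unit.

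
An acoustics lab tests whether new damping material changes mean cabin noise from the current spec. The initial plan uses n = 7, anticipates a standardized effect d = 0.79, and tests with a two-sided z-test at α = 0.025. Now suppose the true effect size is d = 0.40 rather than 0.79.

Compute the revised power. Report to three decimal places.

Power ≈ 0.119

With d = 0.40: δ = d·√n = 0.40 × √7 = 1.0583. Critical value z_{0.0125} = 2.241.
Revised power = Φ(δ − 2.241) + Φ(−δ − 2.241) = Φ(-1.183) + Φ(-3.300) = 0.1184 + 0.0005 = 0.1189.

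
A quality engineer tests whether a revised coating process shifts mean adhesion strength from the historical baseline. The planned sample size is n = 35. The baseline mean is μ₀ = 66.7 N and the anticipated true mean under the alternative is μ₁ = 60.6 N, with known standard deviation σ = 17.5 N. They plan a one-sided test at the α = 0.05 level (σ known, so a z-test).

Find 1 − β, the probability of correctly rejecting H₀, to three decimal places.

Standardized effect: d = |μ₁ − μ₀| / σ = |60.6 − 66.7| / 17.5 = 0.3486
Noncentrality parameter: δ = d·√n = 0.3486 × √35 = 2.0622
One-sided α = 0.05 → critical value z_{0.05} = 1.645.
Power = P(Z > 1.645 − δ) = Φ(0.417) = 0.6618.

Power ≈ 0.662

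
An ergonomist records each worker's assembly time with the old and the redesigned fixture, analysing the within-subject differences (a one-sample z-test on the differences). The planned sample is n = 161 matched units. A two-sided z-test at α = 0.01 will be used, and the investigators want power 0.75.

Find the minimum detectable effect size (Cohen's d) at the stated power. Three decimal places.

d ≈ 0.256

Need Φ(δ − 2.576) = 0.75, so δ = 2.576 + 0.674 = 3.250.
(Lower-tail contribution to power is negligible for δ > 0.)
δ = d·√n ⇒ d = δ/√n = 3.250/√161 = 0.2562.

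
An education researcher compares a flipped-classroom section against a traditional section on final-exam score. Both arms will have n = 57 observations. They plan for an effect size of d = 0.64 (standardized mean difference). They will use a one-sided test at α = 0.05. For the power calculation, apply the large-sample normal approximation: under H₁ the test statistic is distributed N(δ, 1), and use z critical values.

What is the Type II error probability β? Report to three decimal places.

β ≈ 0.038

Noncentrality parameter: δ = d·√(n/2) = 0.64 × √(57/2) = 3.4167
One-sided α = 0.05 → critical value z_{0.05} = 1.645.
Power = Φ(δ − 1.645) = Φ(1.772) = 0.9618.
Type II error: β = 1 − power = 1 − 0.9618 = 0.0382.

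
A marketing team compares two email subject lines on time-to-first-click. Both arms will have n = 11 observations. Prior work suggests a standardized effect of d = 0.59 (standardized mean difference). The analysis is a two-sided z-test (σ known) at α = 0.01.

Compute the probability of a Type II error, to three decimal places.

β ≈ 0.883

Noncentrality parameter: δ = d·√(n/2) = 0.59 × √(11/2) = 1.3837
Critical value for a two-sided test at α = 0.01: z_{α/2} = 2.576.
Power = Φ(δ − 2.576) + Φ(−δ − 2.576) = Φ(-1.192) + Φ(-3.960) = 0.1166 + 0.0000 = 0.1166.
Type II error: β = 1 − power = 1 − 0.1166 = 0.8834.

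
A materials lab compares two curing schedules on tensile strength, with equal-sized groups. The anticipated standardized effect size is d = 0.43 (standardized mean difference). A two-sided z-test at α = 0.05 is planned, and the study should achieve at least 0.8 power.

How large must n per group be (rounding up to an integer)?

n = 85 per group

Set Φ(δ − 1.960) = 0.8; then δ − 1.960 = Φ⁻¹(0.8) = 0.842, giving δ = 2.802.
(Ignoring the negligible lower-tail rejection probability gives the usual closed-form inversion.)
δ = d·√(n/2) ⇒ n = 2(δ/d)² = 2 × (2.802 / 0.43)² = 84.90.
Round up to the next whole unit.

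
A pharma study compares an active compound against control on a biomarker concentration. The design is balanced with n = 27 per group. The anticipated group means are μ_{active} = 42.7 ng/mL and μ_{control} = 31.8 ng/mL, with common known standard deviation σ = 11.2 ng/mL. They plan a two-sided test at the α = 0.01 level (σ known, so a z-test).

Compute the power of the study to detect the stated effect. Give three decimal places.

Standardized effect: d = |μ_{active} − μ_{control}| / σ = |42.7 − 31.8| / 11.2 = 0.9732
Noncentrality parameter: δ = d·√(n/2) = 0.9732 × √(27/2) = 3.5758
Two-sided α = 0.01 → critical value z_{0.005} = 2.576.
Power = Φ(δ − 2.576) + Φ(−δ − 2.576) = Φ(1.000) + Φ(-6.152) = 0.8413 + 0.0000 = 0.8413.

Power ≈ 0.841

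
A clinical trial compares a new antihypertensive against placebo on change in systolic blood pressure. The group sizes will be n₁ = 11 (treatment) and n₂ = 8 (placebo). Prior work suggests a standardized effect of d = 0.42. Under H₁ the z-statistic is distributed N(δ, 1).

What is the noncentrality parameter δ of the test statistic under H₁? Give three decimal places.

The noncentrality parameter scales effect size by the design's sample-size factor: δ = d / √(1/n₁ + 1/n₂) = 0.42 / √(1/11 + 1/8) = 0.9039

δ ≈ 0.904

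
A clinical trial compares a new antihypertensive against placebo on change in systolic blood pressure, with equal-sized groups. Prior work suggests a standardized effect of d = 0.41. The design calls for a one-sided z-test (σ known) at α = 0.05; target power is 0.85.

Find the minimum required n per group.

n = 86 per group

For power 0.85 need Φ(δ − z_{0.05}) = 0.85, so δ = z_{0.05} + z_{0.15} = 1.645 + 1.036 = 2.681.
δ = d·√(n/2) ⇒ n = 2(δ/d)² = 2 × (2.681 / 0.41)² = 85.54.
Round up to the next whole unit.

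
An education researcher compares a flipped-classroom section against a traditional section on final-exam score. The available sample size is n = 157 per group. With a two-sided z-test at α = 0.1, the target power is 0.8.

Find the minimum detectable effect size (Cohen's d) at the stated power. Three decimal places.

Need Φ(δ − 1.645) = 0.8, so δ = 1.645 + 0.842 = 2.486.
(Lower-tail contribution to power is negligible for δ > 0.)
δ = d·√(n/2) ⇒ d = δ/√(n/2) = 2.486/√(157/2) = 0.2806.

d ≈ 0.281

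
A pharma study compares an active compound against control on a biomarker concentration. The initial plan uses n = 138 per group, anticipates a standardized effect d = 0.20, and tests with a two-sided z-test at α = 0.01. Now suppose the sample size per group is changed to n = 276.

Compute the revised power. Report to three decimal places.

Power ≈ 0.410

With n = 276 per group: δ = d·√(n/2) = 0.20 × √(276/2) = 2.3495. Critical value z_{0.005} = 2.576.
Revised power = Φ(δ − 2.576) + Φ(−δ − 2.576) = Φ(-0.226) + Φ(-4.925) = 0.4105 + 0.0000 = 0.4105.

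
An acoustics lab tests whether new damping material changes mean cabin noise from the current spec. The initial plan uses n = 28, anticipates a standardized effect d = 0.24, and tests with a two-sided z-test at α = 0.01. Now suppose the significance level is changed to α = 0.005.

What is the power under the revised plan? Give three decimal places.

δ = d·√n = 0.24 × √28 = 1.2700 (unchanged). New critical value: z_{0.0025} = 2.807.
Revised power = Φ(δ − 2.807) + Φ(−δ − 2.807) = Φ(-1.537) + Φ(-4.077) = 0.0621 + 0.0000 = 0.0622.

Power ≈ 0.062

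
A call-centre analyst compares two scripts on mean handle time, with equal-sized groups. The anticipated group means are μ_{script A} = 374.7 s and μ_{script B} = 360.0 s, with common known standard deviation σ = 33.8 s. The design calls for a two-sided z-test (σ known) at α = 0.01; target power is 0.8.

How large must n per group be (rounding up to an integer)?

Standardized effect: d = |μ_{script A} − μ_{script B}| / σ = |374.7 − 360.0| / 33.8 = 0.4349
For power 0.8 need Φ(δ − z_{0.005}) = 0.8, so δ = z_{0.005} + z_{0.20} = 2.576 + 0.842 = 3.417.
(For δ > 0 the lower-tail rejection region contributes negligibly to power, so the one-term inversion is standard.)
δ = d·√(n/2) ⇒ n = 2(δ/d)² = 2 × (3.417 / 0.4349)² = 123.49.
Rounding up, n = 124 per group.

n = 124 per group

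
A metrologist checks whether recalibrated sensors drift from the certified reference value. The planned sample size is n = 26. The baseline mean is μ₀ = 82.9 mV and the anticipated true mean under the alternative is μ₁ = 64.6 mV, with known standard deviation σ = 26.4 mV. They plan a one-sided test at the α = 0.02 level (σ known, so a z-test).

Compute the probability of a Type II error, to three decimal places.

β ≈ 0.069

Standardized effect: d = |μ₁ − μ₀| / σ = |64.6 − 82.9| / 26.4 = 0.6932
Noncentrality parameter: δ = d·√n = 0.6932 × √26 = 3.5345
Critical value for a one-sided test at α = 0.02: z_α = 2.054.
Power = Φ(δ − 2.054) = Φ(1.481) = 0.9307.
Type II error: β = 1 − power = 1 − 0.9307 = 0.0693.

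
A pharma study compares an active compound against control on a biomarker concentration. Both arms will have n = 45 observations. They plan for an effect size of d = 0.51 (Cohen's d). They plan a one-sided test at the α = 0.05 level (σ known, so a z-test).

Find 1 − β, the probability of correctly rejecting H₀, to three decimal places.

Noncentrality parameter: δ = d·√(n/2) = 0.51 × √(45/2) = 2.4191
One-sided α = 0.05 → critical value z_{0.05} = 1.645.
Power = P(Z > 1.645 − δ) = Φ(0.774) = 0.7806.

Power ≈ 0.781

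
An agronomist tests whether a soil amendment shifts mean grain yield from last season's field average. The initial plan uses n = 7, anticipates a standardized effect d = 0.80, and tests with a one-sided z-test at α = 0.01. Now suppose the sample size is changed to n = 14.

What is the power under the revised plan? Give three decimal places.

With n = 14: δ = d·√n = 0.80 × √14 = 2.9933. Critical value z_{0.01} = 2.326.
Revised power = Φ(δ − 2.326) = Φ(0.667) = 0.7476.

Power ≈ 0.748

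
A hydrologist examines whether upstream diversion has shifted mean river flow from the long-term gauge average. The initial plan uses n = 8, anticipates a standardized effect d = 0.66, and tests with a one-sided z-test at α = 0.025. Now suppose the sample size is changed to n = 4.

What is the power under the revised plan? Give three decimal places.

With n = 4: δ = d·√n = 0.66 × √4 = 1.3200. Critical value z_{0.025} = 1.960.
Revised power = Φ(δ − 1.960) = Φ(-0.640) = 0.2611.

Power ≈ 0.261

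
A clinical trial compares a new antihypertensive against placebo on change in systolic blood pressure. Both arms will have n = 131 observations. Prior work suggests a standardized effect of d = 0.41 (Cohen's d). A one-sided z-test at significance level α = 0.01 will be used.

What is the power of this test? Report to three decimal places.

Power ≈ 0.839

Noncentrality parameter: δ = d·√(n/2) = 0.41 × √(131/2) = 3.3182
One-sided α = 0.01 → critical value z_{0.01} = 2.326.
Power = P(Z > 2.326 − δ) = Φ(0.992) = 0.8394.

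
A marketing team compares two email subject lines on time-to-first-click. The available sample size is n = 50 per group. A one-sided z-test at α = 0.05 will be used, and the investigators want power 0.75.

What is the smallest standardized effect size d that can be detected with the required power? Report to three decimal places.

d ≈ 0.464

Need Φ(δ − 1.645) = 0.75, so δ = 1.645 + 0.674 = 2.319.
δ = d·√(n/2) ⇒ d = δ/√(n/2) = 2.319/√(50/2) = 0.4639.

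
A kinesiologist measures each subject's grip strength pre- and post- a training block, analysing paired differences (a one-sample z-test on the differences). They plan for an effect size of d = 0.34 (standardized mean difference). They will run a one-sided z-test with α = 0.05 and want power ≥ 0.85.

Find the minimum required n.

n = 63

For power 0.85 need Φ(δ − z_{0.05}) = 0.85, so δ = z_{0.05} + z_{0.15} = 1.645 + 1.036 = 2.681.
δ = d·√n ⇒ n = (δ/d)² = (2.681 / 0.34)² = 62.19.
Rounding up, n = 63.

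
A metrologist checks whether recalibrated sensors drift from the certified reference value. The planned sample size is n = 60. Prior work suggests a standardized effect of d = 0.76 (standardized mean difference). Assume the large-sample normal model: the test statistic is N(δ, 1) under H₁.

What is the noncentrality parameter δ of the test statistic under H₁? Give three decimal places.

δ ≈ 5.887

δ = d·√n = 0.76 × √60 = 5.8869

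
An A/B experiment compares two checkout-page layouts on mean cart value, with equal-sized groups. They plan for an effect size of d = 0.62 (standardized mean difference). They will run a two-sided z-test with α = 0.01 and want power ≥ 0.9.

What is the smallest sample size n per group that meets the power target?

n = 78 per group

Set Φ(δ − 2.576) = 0.9; then δ − 2.576 = Φ⁻¹(0.9) = 1.282, giving δ = 3.857.
(The Φ(−δ − z_{α/2}) term is vanishingly small for δ > 0 and is dropped in the standard sample-size formula.)
δ = d·√(n/2) ⇒ n = 2(δ/d)² = 2 × (3.857 / 0.62)² = 77.42.
Rounding up, n = 78 per group.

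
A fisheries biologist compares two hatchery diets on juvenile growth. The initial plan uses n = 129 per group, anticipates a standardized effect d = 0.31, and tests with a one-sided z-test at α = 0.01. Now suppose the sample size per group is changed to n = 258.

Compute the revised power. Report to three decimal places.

With n = 258 per group: δ = d·√(n/2) = 0.31 × √(258/2) = 3.5209. Critical value z_{0.01} = 2.326.
Revised power = P(Z > 2.326 − δ) = Φ(1.195) = 0.8839.

Power ≈ 0.884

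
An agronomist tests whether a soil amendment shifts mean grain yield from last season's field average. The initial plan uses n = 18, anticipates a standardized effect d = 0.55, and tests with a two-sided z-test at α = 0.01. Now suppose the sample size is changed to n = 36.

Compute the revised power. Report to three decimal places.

Power ≈ 0.766

With n = 36: δ = d·√n = 0.55 × √36 = 3.3000. Critical value z_{0.005} = 2.576.
Revised power = Φ(δ − 2.576) + Φ(−δ − 2.576) = Φ(0.724) + Φ(-5.876) = 0.7655 + 0.0000 = 0.7655.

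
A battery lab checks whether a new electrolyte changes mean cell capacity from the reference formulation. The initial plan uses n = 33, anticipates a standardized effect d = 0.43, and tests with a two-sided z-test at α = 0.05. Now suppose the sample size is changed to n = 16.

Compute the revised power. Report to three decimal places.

Power ≈ 0.405

With n = 16: δ = d·√n = 0.43 × √16 = 1.7200. Critical value z_{0.025} = 1.960.
Revised power = Φ(δ − 1.960) + Φ(−δ − 1.960) = Φ(-0.240) + Φ(-3.680) = 0.4052 + 0.0001 = 0.4053.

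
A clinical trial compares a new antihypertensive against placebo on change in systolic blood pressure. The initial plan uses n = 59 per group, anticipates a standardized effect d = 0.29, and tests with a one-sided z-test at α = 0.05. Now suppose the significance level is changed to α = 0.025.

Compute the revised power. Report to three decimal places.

Power ≈ 0.350

δ = d·√(n/2) = 0.29 × √(59/2) = 1.5751 (unchanged). New critical value: z_{0.025} = 1.960.
Revised power = P(Z > 1.960 − δ) = Φ(-0.385) = 0.3502.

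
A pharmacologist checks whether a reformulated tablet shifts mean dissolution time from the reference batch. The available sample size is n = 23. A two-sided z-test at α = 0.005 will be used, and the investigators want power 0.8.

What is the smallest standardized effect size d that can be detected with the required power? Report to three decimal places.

Required noncentrality: δ = z_{0.0025} + z_{0.20} = 2.807 + 0.842 = 3.649.
(The second rejection-region term Φ(−δ − z_{α/2}) is negligible and dropped.)
δ = d·√n ⇒ d = δ/√n = 3.649/√23 = 0.7608.

d ≈ 0.761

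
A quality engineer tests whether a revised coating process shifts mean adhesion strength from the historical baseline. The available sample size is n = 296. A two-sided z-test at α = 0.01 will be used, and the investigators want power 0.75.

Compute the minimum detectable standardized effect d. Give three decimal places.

Required noncentrality: δ = z_{0.005} + z_{0.25} = 2.576 + 0.674 = 3.250.
(The second rejection-region term Φ(−δ − z_{α/2}) is negligible and dropped.)
δ = d·√n ⇒ d = δ/√n = 3.250/√296 = 0.1889.

d ≈ 0.189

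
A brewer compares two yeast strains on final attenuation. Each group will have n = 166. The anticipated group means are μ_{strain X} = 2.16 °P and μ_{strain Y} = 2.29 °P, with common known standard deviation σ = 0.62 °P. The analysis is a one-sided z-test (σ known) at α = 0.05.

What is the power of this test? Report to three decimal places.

Power ≈ 0.605

Standardized effect: d = |μ_{strain X} − μ_{strain Y}| / σ = |2.16 − 2.29| / 0.62 = 0.2097
Noncentrality parameter: δ = d·√(n/2) = 0.2097 × √(166/2) = 1.9103
Critical value for a one-sided test at α = 0.05: z_α = 1.645.
Power = P(Z > 1.645 − δ) = Φ(0.265) = 0.6046.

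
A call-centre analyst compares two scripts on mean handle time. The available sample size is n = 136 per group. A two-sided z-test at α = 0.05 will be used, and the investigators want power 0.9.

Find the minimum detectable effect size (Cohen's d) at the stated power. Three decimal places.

Required noncentrality: δ = z_{0.025} + z_{0.10} = 1.960 + 1.282 = 3.242.
(Lower-tail contribution to power is negligible for δ > 0.)
δ = d·√(n/2) ⇒ d = δ/√(n/2) = 3.242/√(136/2) = 0.3931.

d ≈ 0.393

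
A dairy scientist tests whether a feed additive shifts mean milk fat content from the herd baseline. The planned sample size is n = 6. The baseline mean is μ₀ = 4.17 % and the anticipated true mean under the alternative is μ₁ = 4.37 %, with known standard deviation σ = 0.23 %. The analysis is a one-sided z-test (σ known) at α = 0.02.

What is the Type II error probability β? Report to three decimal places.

β ≈ 0.470

Standardized effect: d = |μ₁ − μ₀| / σ = |4.37 − 4.17| / 0.23 = 0.8696
Noncentrality parameter: δ = d·√n = 0.8696 × √6 = 2.1300
One-sided α = 0.02 → critical value z_{0.02} = 2.054.
Power = P(Z > 2.054 − δ) = Φ(0.076) = 0.5304.
Type II error: β = 1 − power = 1 − 0.5304 = 0.4696.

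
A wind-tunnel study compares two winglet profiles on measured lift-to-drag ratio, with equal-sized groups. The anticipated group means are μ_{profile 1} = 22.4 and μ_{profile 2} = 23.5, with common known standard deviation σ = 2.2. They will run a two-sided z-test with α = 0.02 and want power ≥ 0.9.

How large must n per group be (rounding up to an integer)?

n = 105 per group

Standardized effect: d = |μ_{profile 1} − μ_{profile 2}| / σ = |22.4 − 23.5| / 2.2 = 0.5000
Set Φ(δ − 2.326) = 0.9; then δ − 2.326 = Φ⁻¹(0.9) = 1.282, giving δ = 3.608.
(For δ > 0 the lower-tail rejection region contributes negligibly to power, so the one-term inversion is standard.)
δ = d·√(n/2) ⇒ n = 2(δ/d)² = 2 × (3.608 / 0.5000)² = 104.14.
Rounding up, n = 105 per group.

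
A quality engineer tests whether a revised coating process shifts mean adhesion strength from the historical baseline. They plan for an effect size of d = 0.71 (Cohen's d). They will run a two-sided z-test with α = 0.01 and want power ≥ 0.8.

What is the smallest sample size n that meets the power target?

n = 24

For power 0.8 need Φ(δ − z_{0.005}) = 0.8, so δ = z_{0.005} + z_{0.20} = 2.576 + 0.842 = 3.417.
(For δ > 0 the lower-tail rejection region contributes negligibly to power, so the one-term inversion is standard.)
δ = d·√n ⇒ n = (δ/d)² = (3.417 / 0.71)² = 23.17.
Round up to the next whole unit.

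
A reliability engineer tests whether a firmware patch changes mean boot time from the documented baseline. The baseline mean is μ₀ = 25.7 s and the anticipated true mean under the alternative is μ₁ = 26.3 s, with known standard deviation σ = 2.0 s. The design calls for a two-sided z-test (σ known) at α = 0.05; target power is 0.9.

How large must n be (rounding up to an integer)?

n = 117

Standardized effect: d = |μ₁ − μ₀| / σ = |26.3 − 25.7| / 2.0 = 0.3000
For power 0.9 need Φ(δ − z_{0.025}) = 0.9, so δ = z_{0.025} + z_{0.10} = 1.960 + 1.282 = 3.242.
(Ignoring the negligible lower-tail rejection probability gives the usual closed-form inversion.)
δ = d·√n ⇒ n = (δ/d)² = (3.242 / 0.3000)² = 116.75.
Rounding up, n = 117.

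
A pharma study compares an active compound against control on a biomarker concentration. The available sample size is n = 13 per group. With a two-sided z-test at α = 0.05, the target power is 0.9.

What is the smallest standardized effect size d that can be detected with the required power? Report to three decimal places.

Required noncentrality: δ = z_{0.025} + z_{0.10} = 1.960 + 1.282 = 3.242.
(The second rejection-region term Φ(−δ − z_{α/2}) is negligible and dropped.)
δ = d·√(n/2) ⇒ d = δ/√(n/2) = 3.242/√(13/2) = 1.2714.

d ≈ 1.271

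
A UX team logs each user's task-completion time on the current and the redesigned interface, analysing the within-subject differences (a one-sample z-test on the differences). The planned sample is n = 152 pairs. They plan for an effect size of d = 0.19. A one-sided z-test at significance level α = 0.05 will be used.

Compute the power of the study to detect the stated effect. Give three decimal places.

Power ≈ 0.757

Noncentrality parameter: δ = d·√n = 0.19 × √152 = 2.3425
One-sided α = 0.05 → critical value z_{0.05} = 1.645.
Power = P(Z > 1.645 − δ) = Φ(0.698) = 0.7573.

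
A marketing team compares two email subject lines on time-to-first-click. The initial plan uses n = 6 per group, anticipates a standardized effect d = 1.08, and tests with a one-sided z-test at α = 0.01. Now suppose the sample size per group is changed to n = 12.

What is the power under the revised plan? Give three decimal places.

Power ≈ 0.625

With n = 12 per group: δ = d·√(n/2) = 1.08 × √(12/2) = 2.6454. Critical value z_{0.01} = 2.326.
Revised power = Φ(δ − 2.326) = Φ(0.319) = 0.6252.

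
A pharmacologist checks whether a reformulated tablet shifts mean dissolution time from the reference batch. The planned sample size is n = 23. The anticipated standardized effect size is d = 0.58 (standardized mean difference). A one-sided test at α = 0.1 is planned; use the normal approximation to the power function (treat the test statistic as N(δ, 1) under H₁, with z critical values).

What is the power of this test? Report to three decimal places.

Power ≈ 0.933

Noncentrality parameter: δ = d·√n = 0.58 × √23 = 2.7816
One-sided α = 0.1 → critical value z_{0.1} = 1.282.
Power = P(Z > 1.282 − δ) = Φ(1.500) = 0.9332.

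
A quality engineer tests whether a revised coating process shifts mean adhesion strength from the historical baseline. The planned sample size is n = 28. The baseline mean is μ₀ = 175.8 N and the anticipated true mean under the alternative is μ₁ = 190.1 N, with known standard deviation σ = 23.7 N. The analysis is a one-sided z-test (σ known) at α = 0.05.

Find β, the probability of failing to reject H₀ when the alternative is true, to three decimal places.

β ≈ 0.061

Standardized effect: d = |μ₁ − μ₀| / σ = |190.1 − 175.8| / 23.7 = 0.6034
Noncentrality parameter: δ = d·√n = 0.6034 × √28 = 3.1928
One-sided α = 0.05 → critical value z_{0.05} = 1.645.
Power = Φ(δ − 1.645) = Φ(1.548) = 0.9392.
Type II error: β = 1 − power = 1 − 0.9392 = 0.0608.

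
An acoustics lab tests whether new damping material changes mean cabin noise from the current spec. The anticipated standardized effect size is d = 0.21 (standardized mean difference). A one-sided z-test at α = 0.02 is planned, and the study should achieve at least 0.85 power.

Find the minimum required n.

n = 217

Set Φ(δ − 2.054) = 0.85; then δ − 2.054 = Φ⁻¹(0.85) = 1.036, giving δ = 3.090.
δ = d·√n ⇒ n = (δ/d)² = (3.090 / 0.21)² = 216.54.
Rounding up, n = 217.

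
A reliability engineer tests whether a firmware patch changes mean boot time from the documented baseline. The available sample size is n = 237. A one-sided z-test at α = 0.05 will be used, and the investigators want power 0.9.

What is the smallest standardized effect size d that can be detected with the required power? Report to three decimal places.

Required noncentrality: δ = z_{0.05} + z_{0.10} = 1.645 + 1.282 = 2.926.
δ = d·√n ⇒ d = δ/√n = 2.926/√237 = 0.1901.

d ≈ 0.190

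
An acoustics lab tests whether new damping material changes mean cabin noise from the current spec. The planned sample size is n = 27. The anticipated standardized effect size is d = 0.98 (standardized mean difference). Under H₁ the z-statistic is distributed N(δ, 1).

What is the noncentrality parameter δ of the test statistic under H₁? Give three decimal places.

δ ≈ 5.092

δ = d·√n = 0.98 × √27 = 5.0922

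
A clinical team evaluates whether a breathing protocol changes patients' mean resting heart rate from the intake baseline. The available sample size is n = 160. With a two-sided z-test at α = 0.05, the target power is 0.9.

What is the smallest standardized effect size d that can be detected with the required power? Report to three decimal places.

Need Φ(δ − 1.960) = 0.9, so δ = 1.960 + 1.282 = 3.242.
(Lower-tail contribution to power is negligible for δ > 0.)
δ = d·√n ⇒ d = δ/√n = 3.242/√160 = 0.2563.

d ≈ 0.256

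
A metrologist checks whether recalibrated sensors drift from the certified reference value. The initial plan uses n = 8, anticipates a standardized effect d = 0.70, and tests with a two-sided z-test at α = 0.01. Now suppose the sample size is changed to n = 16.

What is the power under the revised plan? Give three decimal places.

With n = 16: δ = d·√n = 0.70 × √16 = 2.8000. Critical value z_{0.005} = 2.576.
Revised power = Φ(δ − 2.576) + Φ(−δ − 2.576) = Φ(0.224) + Φ(-5.376) = 0.5887 + 0.0000 = 0.5887.

Power ≈ 0.589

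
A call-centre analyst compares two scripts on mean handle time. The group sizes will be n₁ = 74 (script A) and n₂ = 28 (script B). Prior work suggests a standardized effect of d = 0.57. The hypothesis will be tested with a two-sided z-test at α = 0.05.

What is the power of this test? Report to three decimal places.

Power ≈ 0.729

Noncentrality parameter: δ = d / √(1/n₁ + 1/n₂) = 0.57 / √(1/74 + 1/28) = 2.5690
Critical value for a two-sided test at α = 0.05: z_{α/2} = 1.960.
Power = Φ(δ − 1.960) + Φ(−δ − 1.960) = Φ(0.609) + Φ(-4.529) = 0.7288 + 0.0000 = 0.7288.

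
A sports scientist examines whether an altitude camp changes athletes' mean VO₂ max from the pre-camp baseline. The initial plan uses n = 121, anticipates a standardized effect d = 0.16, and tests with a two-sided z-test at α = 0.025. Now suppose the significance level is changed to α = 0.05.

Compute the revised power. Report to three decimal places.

Power ≈ 0.421

δ = d·√n = 0.16 × √121 = 1.7600 (unchanged). New critical value: z_{0.025} = 1.960.
Revised power = Φ(δ − 1.960) + Φ(−δ − 1.960) = Φ(-0.200) + Φ(-3.720) = 0.4208 + 0.0001 = 0.4209.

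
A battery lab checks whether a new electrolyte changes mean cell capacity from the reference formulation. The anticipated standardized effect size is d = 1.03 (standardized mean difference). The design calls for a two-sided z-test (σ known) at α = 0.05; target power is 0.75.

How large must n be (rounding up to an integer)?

n = 7

Set Φ(δ − 1.960) = 0.75; then δ − 1.960 = Φ⁻¹(0.75) = 0.674, giving δ = 2.634.
(Ignoring the negligible lower-tail rejection probability gives the usual closed-form inversion.)
δ = d·√n ⇒ n = (δ/d)² = (2.634 / 1.03)² = 6.54.
Rounding up, n = 7.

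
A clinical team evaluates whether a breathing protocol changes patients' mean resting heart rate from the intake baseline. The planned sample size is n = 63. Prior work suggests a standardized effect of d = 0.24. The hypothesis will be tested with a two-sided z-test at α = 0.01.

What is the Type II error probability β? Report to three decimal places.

Noncentrality parameter: δ = d·√n = 0.24 × √63 = 1.9049
Critical value for a two-sided test at α = 0.01: z_{α/2} = 2.576.
Power = Φ(δ − 2.576) + Φ(−δ − 2.576) = Φ(-0.671) + Φ(-4.481) = 0.2511 + 0.0000 = 0.2511.
Type II error: β = 1 − power = 1 − 0.2511 = 0.7489.

β ≈ 0.749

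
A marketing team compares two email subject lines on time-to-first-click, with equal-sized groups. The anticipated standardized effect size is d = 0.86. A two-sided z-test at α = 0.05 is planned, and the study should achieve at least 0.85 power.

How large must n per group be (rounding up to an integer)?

Set Φ(δ − 1.960) = 0.85; then δ − 1.960 = Φ⁻¹(0.85) = 1.036, giving δ = 2.996.
(The Φ(−δ − z_{α/2}) term is vanishingly small for δ > 0 and is dropped in the standard sample-size formula.)
δ = d·√(n/2) ⇒ n = 2(δ/d)² = 2 × (2.996 / 0.86)² = 24.28.
Round up to the next whole unit.

n = 25 per group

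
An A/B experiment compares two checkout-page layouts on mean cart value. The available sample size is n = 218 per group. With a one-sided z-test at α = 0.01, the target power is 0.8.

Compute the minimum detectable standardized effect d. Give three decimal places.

Required noncentrality: δ = z_{0.01} + z_{0.20} = 2.326 + 0.842 = 3.168.
δ = d·√(n/2) ⇒ d = δ/√(n/2) = 3.168/√(218/2) = 0.3034.

d ≈ 0.303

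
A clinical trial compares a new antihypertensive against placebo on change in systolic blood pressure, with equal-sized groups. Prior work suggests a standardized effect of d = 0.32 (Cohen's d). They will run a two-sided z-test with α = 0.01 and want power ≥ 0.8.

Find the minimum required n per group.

n = 229 per group

Set Φ(δ − 2.576) = 0.8; then δ − 2.576 = Φ⁻¹(0.8) = 0.842, giving δ = 3.417.
(The Φ(−δ − z_{α/2}) term is vanishingly small for δ > 0 and is dropped in the standard sample-size formula.)
δ = d·√(n/2) ⇒ n = 2(δ/d)² = 2 × (3.417 / 0.32)² = 228.10.
Rounding up, n = 229 per group.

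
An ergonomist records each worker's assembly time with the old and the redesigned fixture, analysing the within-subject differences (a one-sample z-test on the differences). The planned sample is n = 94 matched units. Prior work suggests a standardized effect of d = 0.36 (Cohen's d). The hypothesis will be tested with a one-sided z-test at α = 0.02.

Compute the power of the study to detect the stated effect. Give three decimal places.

Power ≈ 0.925

Noncentrality parameter: δ = d·√n = 0.36 × √94 = 3.4903
Critical value for a one-sided test at α = 0.02: z_α = 2.054.
Power = P(Z > 2.054 − δ) = Φ(1.437) = 0.9246.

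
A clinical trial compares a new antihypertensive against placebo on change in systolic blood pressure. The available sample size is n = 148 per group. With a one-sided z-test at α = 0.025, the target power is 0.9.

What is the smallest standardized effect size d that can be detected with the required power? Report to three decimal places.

Need Φ(δ − 1.960) = 0.9, so δ = 1.960 + 1.282 = 3.242.
δ = d·√(n/2) ⇒ d = δ/√(n/2) = 3.242/√(148/2) = 0.3768.

d ≈ 0.377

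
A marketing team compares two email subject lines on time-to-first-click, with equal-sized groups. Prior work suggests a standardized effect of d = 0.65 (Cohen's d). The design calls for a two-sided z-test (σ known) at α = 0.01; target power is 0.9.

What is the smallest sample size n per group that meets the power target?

n = 71 per group

Set Φ(δ − 2.576) = 0.9; then δ − 2.576 = Φ⁻¹(0.9) = 1.282, giving δ = 3.857.
(The Φ(−δ − z_{α/2}) term is vanishingly small for δ > 0 and is dropped in the standard sample-size formula.)
δ = d·√(n/2) ⇒ n = 2(δ/d)² = 2 × (3.857 / 0.65)² = 70.43.
Round up to the next whole unit.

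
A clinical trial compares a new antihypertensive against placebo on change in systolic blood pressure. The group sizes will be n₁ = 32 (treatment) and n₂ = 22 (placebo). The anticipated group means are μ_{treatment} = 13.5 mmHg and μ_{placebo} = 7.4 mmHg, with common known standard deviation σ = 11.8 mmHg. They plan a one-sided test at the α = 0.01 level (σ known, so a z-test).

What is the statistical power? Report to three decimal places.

Standardized effect: d = |μ_{treatment} − μ_{placebo}| / σ = |13.5 − 7.4| / 11.8 = 0.5169
Noncentrality parameter: δ = d / √(1/n₁ + 1/n₂) = 0.5169 / √(1/32 + 1/22) = 1.8665
One-sided α = 0.01 → critical value z_{0.01} = 2.326.
Power = Φ(δ − 2.326) = Φ(-0.460) = 0.3228.

Power ≈ 0.323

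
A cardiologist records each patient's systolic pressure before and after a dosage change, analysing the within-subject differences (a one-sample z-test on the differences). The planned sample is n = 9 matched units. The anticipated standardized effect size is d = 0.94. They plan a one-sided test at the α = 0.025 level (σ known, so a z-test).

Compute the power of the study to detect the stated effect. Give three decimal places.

Noncentrality parameter: δ = d·√n = 0.94 × √9 = 2.8200
One-sided α = 0.025 → critical value z_{0.025} = 1.960.
Power = P(Z > 1.960 − δ) = Φ(0.860) = 0.8051.

Power ≈ 0.805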